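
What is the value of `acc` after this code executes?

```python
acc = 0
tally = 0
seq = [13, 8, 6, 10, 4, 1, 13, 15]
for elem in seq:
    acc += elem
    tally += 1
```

Let's trace through this code step by step.

Initialize: acc = 0
Initialize: tally = 0
Initialize: seq = [13, 8, 6, 10, 4, 1, 13, 15]
Entering loop: for elem in seq:

After execution: acc = 70
70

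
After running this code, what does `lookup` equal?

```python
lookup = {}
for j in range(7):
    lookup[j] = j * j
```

Let's trace through this code step by step.

Initialize: lookup = {}
Entering loop: for j in range(7):

After execution: lookup = {0: 0, 1: 1, 2: 4, 3: 9, 4: 16, 5: 25, 6: 36}
{0: 0, 1: 1, 2: 4, 3: 9, 4: 16, 5: 25, 6: 36}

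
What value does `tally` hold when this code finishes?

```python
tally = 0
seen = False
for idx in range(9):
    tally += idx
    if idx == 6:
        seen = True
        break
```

Let's trace through this code step by step.

Initialize: tally = 0
Initialize: seen = False
Entering loop: for idx in range(9):

After execution: tally = 21
21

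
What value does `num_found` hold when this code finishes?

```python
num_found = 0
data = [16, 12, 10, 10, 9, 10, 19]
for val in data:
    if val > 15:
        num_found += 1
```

Let's trace through this code step by step.

Initialize: num_found = 0
Initialize: data = [16, 12, 10, 10, 9, 10, 19]
Entering loop: for val in data:

After execution: num_found = 2
2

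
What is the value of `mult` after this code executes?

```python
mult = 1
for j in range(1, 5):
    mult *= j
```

Let's trace through this code step by step.

Initialize: mult = 1
Entering loop: for j in range(1, 5):

After execution: mult = 24
24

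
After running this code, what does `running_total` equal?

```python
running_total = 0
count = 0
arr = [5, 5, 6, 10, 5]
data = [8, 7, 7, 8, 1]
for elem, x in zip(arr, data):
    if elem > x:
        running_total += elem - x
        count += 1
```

Let's trace through this code step by step.

Initialize: running_total = 0
Initialize: count = 0
Initialize: arr = [5, 5, 6, 10, 5]
Initialize: data = [8, 7, 7, 8, 1]
Entering loop: for elem, x in zip(arr, data):

After execution: running_total = 6
6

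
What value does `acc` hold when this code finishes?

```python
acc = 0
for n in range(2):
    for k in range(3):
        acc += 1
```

Let's trace through this code step by step.

Initialize: acc = 0
Entering loop: for n in range(2):

After execution: acc = 6
6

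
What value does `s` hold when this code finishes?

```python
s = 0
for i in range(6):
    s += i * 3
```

Let's trace through this code step by step.

Initialize: s = 0
Entering loop: for i in range(6):

After execution: s = 45
45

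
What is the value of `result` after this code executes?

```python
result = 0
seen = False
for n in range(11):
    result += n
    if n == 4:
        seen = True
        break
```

Let's trace through this code step by step.

Initialize: result = 0
Initialize: seen = False
Entering loop: for n in range(11):

After execution: result = 10
10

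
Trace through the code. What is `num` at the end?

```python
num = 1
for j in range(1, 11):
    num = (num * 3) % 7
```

Let's trace through this code step by step.

Initialize: num = 1
Entering loop: for j in range(1, 11):

After execution: num = 4
4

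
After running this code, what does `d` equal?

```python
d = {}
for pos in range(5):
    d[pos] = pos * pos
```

Let's trace through this code step by step.

Initialize: d = {}
Entering loop: for pos in range(5):

After execution: d = {0: 0, 1: 1, 2: 4, 3: 9, 4: 16}
{0: 0, 1: 1, 2: 4, 3: 9, 4: 16}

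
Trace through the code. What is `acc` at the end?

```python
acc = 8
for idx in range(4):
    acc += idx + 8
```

Let's trace through this code step by step.

Initialize: acc = 8
Entering loop: for idx in range(4):

After execution: acc = 46
46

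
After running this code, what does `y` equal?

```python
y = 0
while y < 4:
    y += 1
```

Let's trace through this code step by step.

Initialize: y = 0
Entering loop: while y < 4:

After execution: y = 4
4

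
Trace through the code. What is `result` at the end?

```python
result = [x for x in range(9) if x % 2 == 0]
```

Let's trace through this code step by step.

Initialize: result = [x for x in range(9) if x % 2 == 0]

After execution: result = [0, 2, 4, 6, 8]
[0, 2, 4, 6, 8]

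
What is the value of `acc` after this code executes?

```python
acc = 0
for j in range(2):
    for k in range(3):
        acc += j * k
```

Let's trace through this code step by step.

Initialize: acc = 0
Entering loop: for j in range(2):

After execution: acc = 3
3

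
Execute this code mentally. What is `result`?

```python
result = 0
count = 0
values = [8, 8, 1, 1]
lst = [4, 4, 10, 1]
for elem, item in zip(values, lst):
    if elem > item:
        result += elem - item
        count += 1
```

Let's trace through this code step by step.

Initialize: result = 0
Initialize: count = 0
Initialize: values = [8, 8, 1, 1]
Initialize: lst = [4, 4, 10, 1]
Entering loop: for elem, item in zip(values, lst):

After execution: result = 8
8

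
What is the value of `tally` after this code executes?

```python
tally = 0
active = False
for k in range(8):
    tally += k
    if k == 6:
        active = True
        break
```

Let's trace through this code step by step.

Initialize: tally = 0
Initialize: active = False
Entering loop: for k in range(8):

After execution: tally = 21
21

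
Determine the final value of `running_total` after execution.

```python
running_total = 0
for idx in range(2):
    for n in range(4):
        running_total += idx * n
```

Let's trace through this code step by step.

Initialize: running_total = 0
Entering loop: for idx in range(2):

After execution: running_total = 6
6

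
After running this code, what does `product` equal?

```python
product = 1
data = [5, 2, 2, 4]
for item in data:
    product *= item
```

Let's trace through this code step by step.

Initialize: product = 1
Initialize: data = [5, 2, 2, 4]
Entering loop: for item in data:

After execution: product = 80
80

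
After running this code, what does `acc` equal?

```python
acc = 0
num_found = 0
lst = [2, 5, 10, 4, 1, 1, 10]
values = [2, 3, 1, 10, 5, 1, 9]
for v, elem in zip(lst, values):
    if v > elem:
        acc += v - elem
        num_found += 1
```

Let's trace through this code step by step.

Initialize: acc = 0
Initialize: num_found = 0
Initialize: lst = [2, 5, 10, 4, 1, 1, 10]
Initialize: values = [2, 3, 1, 10, 5, 1, 9]
Entering loop: for v, elem in zip(lst, values):

After execution: acc = 12
12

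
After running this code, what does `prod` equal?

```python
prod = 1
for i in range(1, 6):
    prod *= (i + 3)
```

Let's trace through this code step by step.

Initialize: prod = 1
Entering loop: for i in range(1, 6):

After execution: prod = 6720
6720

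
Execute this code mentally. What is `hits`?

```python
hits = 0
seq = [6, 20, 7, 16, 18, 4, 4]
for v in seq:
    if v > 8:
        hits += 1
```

Let's trace through this code step by step.

Initialize: hits = 0
Initialize: seq = [6, 20, 7, 16, 18, 4, 4]
Entering loop: for v in seq:

After execution: hits = 3
3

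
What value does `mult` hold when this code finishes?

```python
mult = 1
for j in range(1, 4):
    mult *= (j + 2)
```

Let's trace through this code step by step.

Initialize: mult = 1
Entering loop: for j in range(1, 4):

After execution: mult = 60
60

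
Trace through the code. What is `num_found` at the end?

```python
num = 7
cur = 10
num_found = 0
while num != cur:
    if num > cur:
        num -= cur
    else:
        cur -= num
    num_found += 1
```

Let's trace through this code step by step.

Initialize: num = 7
Initialize: cur = 10
Initialize: num_found = 0
Entering loop: while num != cur:

After execution: num_found = 5
5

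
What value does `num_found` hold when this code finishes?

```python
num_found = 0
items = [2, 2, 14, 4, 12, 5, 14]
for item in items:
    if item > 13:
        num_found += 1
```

Let's trace through this code step by step.

Initialize: num_found = 0
Initialize: items = [2, 2, 14, 4, 12, 5, 14]
Entering loop: for item in items:

After execution: num_found = 2
2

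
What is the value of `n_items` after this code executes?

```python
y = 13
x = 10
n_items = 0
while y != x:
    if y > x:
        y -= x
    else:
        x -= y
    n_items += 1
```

Let's trace through this code step by step.

Initialize: y = 13
Initialize: x = 10
Initialize: n_items = 0
Entering loop: while y != x:

After execution: n_items = 6
6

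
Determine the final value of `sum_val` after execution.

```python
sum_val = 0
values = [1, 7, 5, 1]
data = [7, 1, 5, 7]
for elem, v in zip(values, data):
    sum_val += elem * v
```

Let's trace through this code step by step.

Initialize: sum_val = 0
Initialize: values = [1, 7, 5, 1]
Initialize: data = [7, 1, 5, 7]
Entering loop: for elem, v in zip(values, data):

After execution: sum_val = 46
46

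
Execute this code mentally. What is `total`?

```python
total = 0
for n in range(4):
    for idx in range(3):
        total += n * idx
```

Let's trace through this code step by step.

Initialize: total = 0
Entering loop: for n in range(4):

After execution: total = 18
18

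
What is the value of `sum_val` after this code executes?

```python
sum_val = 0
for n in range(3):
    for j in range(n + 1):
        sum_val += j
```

Let's trace through this code step by step.

Initialize: sum_val = 0
Entering loop: for n in range(3):

After execution: sum_val = 4
4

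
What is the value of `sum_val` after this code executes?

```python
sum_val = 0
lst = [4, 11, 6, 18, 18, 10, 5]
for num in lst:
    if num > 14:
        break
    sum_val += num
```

Let's trace through this code step by step.

Initialize: sum_val = 0
Initialize: lst = [4, 11, 6, 18, 18, 10, 5]
Entering loop: for num in lst:

After execution: sum_val = 21
21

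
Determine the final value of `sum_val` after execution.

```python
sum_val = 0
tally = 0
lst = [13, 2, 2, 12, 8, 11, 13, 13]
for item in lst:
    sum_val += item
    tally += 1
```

Let's trace through this code step by step.

Initialize: sum_val = 0
Initialize: tally = 0
Initialize: lst = [13, 2, 2, 12, 8, 11, 13, 13]
Entering loop: for item in lst:

After execution: sum_val = 74
74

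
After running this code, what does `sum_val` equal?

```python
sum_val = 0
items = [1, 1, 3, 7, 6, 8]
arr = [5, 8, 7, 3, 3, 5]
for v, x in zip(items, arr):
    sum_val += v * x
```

Let's trace through this code step by step.

Initialize: sum_val = 0
Initialize: items = [1, 1, 3, 7, 6, 8]
Initialize: arr = [5, 8, 7, 3, 3, 5]
Entering loop: for v, x in zip(items, arr):

After execution: sum_val = 113
113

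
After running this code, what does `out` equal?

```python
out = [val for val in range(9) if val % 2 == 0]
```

Let's trace through this code step by step.

Initialize: out = [val for val in range(9) if val % 2 == 0]

After execution: out = [0, 2, 4, 6, 8]
[0, 2, 4, 6, 8]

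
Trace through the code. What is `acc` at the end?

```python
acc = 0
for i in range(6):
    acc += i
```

Let's trace through this code step by step.

Initialize: acc = 0
Entering loop: for i in range(6):

After execution: acc = 15
15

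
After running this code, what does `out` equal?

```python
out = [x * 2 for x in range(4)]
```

Let's trace through this code step by step.

Initialize: out = [x * 2 for x in range(4)]

After execution: out = [0, 2, 4, 6]
[0, 2, 4, 6]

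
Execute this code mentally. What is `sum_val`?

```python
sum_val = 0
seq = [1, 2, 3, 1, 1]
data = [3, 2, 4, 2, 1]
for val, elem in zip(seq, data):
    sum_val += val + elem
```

Let's trace through this code step by step.

Initialize: sum_val = 0
Initialize: seq = [1, 2, 3, 1, 1]
Initialize: data = [3, 2, 4, 2, 1]
Entering loop: for val, elem in zip(seq, data):

After execution: sum_val = 20
20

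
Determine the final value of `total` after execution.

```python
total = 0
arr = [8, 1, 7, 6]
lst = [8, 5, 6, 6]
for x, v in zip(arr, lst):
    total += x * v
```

Let's trace through this code step by step.

Initialize: total = 0
Initialize: arr = [8, 1, 7, 6]
Initialize: lst = [8, 5, 6, 6]
Entering loop: for x, v in zip(arr, lst):

After execution: total = 147
147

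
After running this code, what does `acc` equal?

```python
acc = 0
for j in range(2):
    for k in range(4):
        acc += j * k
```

Let's trace through this code step by step.

Initialize: acc = 0
Entering loop: for j in range(2):

After execution: acc = 6
6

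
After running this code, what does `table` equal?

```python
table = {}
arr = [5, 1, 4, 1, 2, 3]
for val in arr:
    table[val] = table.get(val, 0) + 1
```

Let's trace through this code step by step.

Initialize: table = {}
Initialize: arr = [5, 1, 4, 1, 2, 3]
Entering loop: for val in arr:

After execution: table = {5: 1, 1: 2, 4: 1, 2: 1, 3: 1}
{5: 1, 1: 2, 4: 1, 2: 1, 3: 1}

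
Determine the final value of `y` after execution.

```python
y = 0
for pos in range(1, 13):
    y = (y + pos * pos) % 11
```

Let's trace through this code step by step.

Initialize: y = 0
Entering loop: for pos in range(1, 13):

After execution: y = 1
1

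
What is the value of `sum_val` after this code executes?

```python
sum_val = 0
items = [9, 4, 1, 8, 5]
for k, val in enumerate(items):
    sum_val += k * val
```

Let's trace through this code step by step.

Initialize: sum_val = 0
Initialize: items = [9, 4, 1, 8, 5]
Entering loop: for k, val in enumerate(items):

After execution: sum_val = 50
50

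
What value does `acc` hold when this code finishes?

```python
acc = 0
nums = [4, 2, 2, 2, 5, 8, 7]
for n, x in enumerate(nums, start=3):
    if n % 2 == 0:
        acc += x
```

Let's trace through this code step by step.

Initialize: acc = 0
Initialize: nums = [4, 2, 2, 2, 5, 8, 7]
Entering loop: for n, x in enumerate(nums, start=3):

After execution: acc = 12
12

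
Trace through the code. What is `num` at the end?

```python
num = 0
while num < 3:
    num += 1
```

Let's trace through this code step by step.

Initialize: num = 0
Entering loop: while num < 3:

After execution: num = 3
3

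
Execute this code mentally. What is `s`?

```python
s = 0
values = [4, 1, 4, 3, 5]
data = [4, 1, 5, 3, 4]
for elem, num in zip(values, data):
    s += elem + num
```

Let's trace through this code step by step.

Initialize: s = 0
Initialize: values = [4, 1, 4, 3, 5]
Initialize: data = [4, 1, 5, 3, 4]
Entering loop: for elem, num in zip(values, data):

After execution: s = 34
34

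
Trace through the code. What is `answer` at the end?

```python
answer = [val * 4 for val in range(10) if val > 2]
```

Let's trace through this code step by step.

Initialize: answer = [val * 4 for val in range(10) if val > 2]

After execution: answer = [12, 16, 20, 24, 28, 32, 36]
[12, 16, 20, 24, 28, 32, 36]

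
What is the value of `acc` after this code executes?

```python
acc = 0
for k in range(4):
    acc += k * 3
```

Let's trace through this code step by step.

Initialize: acc = 0
Entering loop: for k in range(4):

After execution: acc = 18
18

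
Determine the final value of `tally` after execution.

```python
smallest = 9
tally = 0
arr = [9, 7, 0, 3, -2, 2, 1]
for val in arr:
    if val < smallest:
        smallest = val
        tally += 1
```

Let's trace through this code step by step.

Initialize: smallest = 9
Initialize: tally = 0
Initialize: arr = [9, 7, 0, 3, -2, 2, 1]
Entering loop: for val in arr:

After execution: tally = 3
3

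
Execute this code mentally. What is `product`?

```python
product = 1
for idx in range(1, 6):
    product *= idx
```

Let's trace through this code step by step.

Initialize: product = 1
Entering loop: for idx in range(1, 6):

After execution: product = 120
120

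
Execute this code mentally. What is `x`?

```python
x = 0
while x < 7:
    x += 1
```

Let's trace through this code step by step.

Initialize: x = 0
Entering loop: while x < 7:

After execution: x = 7
7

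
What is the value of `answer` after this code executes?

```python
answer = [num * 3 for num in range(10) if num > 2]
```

Let's trace through this code step by step.

Initialize: answer = [num * 3 for num in range(10) if num > 2]

After execution: answer = [9, 12, 15, 18, 21, 24, 27]
[9, 12, 15, 18, 21, 24, 27]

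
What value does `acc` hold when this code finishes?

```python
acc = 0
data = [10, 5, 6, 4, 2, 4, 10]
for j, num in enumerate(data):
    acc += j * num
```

Let's trace through this code step by step.

Initialize: acc = 0
Initialize: data = [10, 5, 6, 4, 2, 4, 10]
Entering loop: for j, num in enumerate(data):

After execution: acc = 117
117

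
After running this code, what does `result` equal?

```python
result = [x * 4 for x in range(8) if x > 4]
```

Let's trace through this code step by step.

Initialize: result = [x * 4 for x in range(8) if x > 4]

After execution: result = [20, 24, 28]
[20, 24, 28]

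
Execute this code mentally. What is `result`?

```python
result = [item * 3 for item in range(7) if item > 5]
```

Let's trace through this code step by step.

Initialize: result = [item * 3 for item in range(7) if item > 5]

After execution: result = [18]
[18]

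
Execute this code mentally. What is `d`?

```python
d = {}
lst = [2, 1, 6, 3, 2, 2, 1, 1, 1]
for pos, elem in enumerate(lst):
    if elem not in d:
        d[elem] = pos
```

Let's trace through this code step by step.

Initialize: d = {}
Initialize: lst = [2, 1, 6, 3, 2, 2, 1, 1, 1]
Entering loop: for pos, elem in enumerate(lst):

After execution: d = {2: 0, 1: 1, 6: 2, 3: 3}
{2: 0, 1: 1, 6: 2, 3: 3}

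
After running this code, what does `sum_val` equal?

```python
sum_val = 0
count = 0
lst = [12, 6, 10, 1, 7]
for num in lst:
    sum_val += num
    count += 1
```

Let's trace through this code step by step.

Initialize: sum_val = 0
Initialize: count = 0
Initialize: lst = [12, 6, 10, 1, 7]
Entering loop: for num in lst:

After execution: sum_val = 36
36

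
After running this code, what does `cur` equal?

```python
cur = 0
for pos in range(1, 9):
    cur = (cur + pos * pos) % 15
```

Let's trace through this code step by step.

Initialize: cur = 0
Entering loop: for pos in range(1, 9):

After execution: cur = 9
9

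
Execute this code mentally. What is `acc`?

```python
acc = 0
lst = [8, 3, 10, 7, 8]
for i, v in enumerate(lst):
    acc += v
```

Let's trace through this code step by step.

Initialize: acc = 0
Initialize: lst = [8, 3, 10, 7, 8]
Entering loop: for i, v in enumerate(lst):

After execution: acc = 36
36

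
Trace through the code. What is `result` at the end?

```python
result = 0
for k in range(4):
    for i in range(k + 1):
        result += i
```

Let's trace through this code step by step.

Initialize: result = 0
Entering loop: for k in range(4):

After execution: result = 10
10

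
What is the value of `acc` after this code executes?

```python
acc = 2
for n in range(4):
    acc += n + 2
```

Let's trace through this code step by step.

Initialize: acc = 2
Entering loop: for n in range(4):

After execution: acc = 16
16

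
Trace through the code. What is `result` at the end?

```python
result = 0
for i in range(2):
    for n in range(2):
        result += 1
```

Let's trace through this code step by step.

Initialize: result = 0
Entering loop: for i in range(2):

After execution: result = 4
4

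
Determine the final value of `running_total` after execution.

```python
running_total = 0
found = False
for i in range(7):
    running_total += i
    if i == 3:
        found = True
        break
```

Let's trace through this code step by step.

Initialize: running_total = 0
Initialize: found = False
Entering loop: for i in range(7):

After execution: running_total = 6
6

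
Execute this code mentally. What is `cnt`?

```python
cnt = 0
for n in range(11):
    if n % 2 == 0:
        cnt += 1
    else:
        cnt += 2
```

Let's trace through this code step by step.

Initialize: cnt = 0
Entering loop: for n in range(11):

After execution: cnt = 16
16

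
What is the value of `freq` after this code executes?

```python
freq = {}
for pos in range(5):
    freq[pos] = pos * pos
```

Let's trace through this code step by step.

Initialize: freq = {}
Entering loop: for pos in range(5):

After execution: freq = {0: 0, 1: 1, 2: 4, 3: 9, 4: 16}
{0: 0, 1: 1, 2: 4, 3: 9, 4: 16}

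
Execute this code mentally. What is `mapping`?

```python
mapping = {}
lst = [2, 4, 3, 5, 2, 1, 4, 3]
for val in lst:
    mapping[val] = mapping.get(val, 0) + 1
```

Let's trace through this code step by step.

Initialize: mapping = {}
Initialize: lst = [2, 4, 3, 5, 2, 1, 4, 3]
Entering loop: for val in lst:

After execution: mapping = {2: 2, 4: 2, 3: 2, 5: 1, 1: 1}
{2: 2, 4: 2, 3: 2, 5: 1, 1: 1}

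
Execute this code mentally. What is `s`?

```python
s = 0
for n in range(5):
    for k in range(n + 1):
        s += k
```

Let's trace through this code step by step.

Initialize: s = 0
Entering loop: for n in range(5):

After execution: s = 20
20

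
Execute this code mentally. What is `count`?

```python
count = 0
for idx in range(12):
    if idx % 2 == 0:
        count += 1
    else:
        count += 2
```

Let's trace through this code step by step.

Initialize: count = 0
Entering loop: for idx in range(12):

After execution: count = 18
18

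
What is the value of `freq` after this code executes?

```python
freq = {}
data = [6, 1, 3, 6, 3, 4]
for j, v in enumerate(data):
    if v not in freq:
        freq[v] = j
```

Let's trace through this code step by step.

Initialize: freq = {}
Initialize: data = [6, 1, 3, 6, 3, 4]
Entering loop: for j, v in enumerate(data):

After execution: freq = {6: 0, 1: 1, 3: 2, 4: 5}
{6: 0, 1: 1, 3: 2, 4: 5}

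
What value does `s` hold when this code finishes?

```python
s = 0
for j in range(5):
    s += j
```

Let's trace through this code step by step.

Initialize: s = 0
Entering loop: for j in range(5):

After execution: s = 10
10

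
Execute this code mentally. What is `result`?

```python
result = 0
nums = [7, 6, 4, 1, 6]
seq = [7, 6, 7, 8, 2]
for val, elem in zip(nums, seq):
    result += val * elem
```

Let's trace through this code step by step.

Initialize: result = 0
Initialize: nums = [7, 6, 4, 1, 6]
Initialize: seq = [7, 6, 7, 8, 2]
Entering loop: for val, elem in zip(nums, seq):

After execution: result = 133
133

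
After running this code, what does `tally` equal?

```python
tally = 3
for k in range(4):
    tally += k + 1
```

Let's trace through this code step by step.

Initialize: tally = 3
Entering loop: for k in range(4):

After execution: tally = 13
13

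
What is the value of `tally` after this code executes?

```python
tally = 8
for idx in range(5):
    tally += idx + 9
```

Let's trace through this code step by step.

Initialize: tally = 8
Entering loop: for idx in range(5):

After execution: tally = 63
63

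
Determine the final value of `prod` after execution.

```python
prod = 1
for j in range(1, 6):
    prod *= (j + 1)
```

Let's trace through this code step by step.

Initialize: prod = 1
Entering loop: for j in range(1, 6):

After execution: prod = 720
720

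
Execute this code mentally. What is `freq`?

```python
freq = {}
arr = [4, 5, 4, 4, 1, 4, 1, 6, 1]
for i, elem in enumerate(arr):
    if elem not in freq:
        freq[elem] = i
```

Let's trace through this code step by step.

Initialize: freq = {}
Initialize: arr = [4, 5, 4, 4, 1, 4, 1, 6, 1]
Entering loop: for i, elem in enumerate(arr):

After execution: freq = {4: 0, 5: 1, 1: 4, 6: 7}
{4: 0, 5: 1, 1: 4, 6: 7}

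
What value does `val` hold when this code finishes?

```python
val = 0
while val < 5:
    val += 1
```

Let's trace through this code step by step.

Initialize: val = 0
Entering loop: while val < 5:

After execution: val = 5
5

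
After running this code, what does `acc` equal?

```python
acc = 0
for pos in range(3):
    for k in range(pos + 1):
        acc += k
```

Let's trace through this code step by step.

Initialize: acc = 0
Entering loop: for pos in range(3):

After execution: acc = 4
4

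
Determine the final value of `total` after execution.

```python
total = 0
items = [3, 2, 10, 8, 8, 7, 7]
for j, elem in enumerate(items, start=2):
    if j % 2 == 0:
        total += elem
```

Let's trace through this code step by step.

Initialize: total = 0
Initialize: items = [3, 2, 10, 8, 8, 7, 7]
Entering loop: for j, elem in enumerate(items, start=2):

After execution: total = 28
28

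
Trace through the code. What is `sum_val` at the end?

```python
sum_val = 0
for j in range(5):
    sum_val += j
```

Let's trace through this code step by step.

Initialize: sum_val = 0
Entering loop: for j in range(5):

After execution: sum_val = 10
10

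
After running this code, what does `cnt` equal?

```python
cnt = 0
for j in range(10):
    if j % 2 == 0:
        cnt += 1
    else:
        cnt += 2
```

Let's trace through this code step by step.

Initialize: cnt = 0
Entering loop: for j in range(10):

After execution: cnt = 15
15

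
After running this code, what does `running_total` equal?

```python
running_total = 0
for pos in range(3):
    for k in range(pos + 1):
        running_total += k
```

Let's trace through this code step by step.

Initialize: running_total = 0
Entering loop: for pos in range(3):

After execution: running_total = 4
4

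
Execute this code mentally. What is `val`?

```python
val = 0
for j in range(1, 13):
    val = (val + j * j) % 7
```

Let's trace through this code step by step.

Initialize: val = 0
Entering loop: for j in range(1, 13):

After execution: val = 6
6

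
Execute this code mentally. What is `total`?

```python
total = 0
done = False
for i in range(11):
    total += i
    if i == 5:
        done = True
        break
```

Let's trace through this code step by step.

Initialize: total = 0
Initialize: done = False
Entering loop: for i in range(11):

After execution: total = 15
15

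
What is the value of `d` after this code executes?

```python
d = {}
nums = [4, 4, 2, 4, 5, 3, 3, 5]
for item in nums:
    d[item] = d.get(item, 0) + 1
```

Let's trace through this code step by step.

Initialize: d = {}
Initialize: nums = [4, 4, 2, 4, 5, 3, 3, 5]
Entering loop: for item in nums:

After execution: d = {4: 3, 2: 1, 5: 2, 3: 2}
{4: 3, 2: 1, 5: 2, 3: 2}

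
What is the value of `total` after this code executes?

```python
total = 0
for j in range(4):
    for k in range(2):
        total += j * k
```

Let's trace through this code step by step.

Initialize: total = 0
Entering loop: for j in range(4):

After execution: total = 6
6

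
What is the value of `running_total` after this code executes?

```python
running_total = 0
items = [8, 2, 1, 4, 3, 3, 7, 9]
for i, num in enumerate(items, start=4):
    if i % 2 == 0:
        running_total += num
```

Let's trace through this code step by step.

Initialize: running_total = 0
Initialize: items = [8, 2, 1, 4, 3, 3, 7, 9]
Entering loop: for i, num in enumerate(items, start=4):

After execution: running_total = 19
19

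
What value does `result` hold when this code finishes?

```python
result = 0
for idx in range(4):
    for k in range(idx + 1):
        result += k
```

Let's trace through this code step by step.

Initialize: result = 0
Entering loop: for idx in range(4):

After execution: result = 10
10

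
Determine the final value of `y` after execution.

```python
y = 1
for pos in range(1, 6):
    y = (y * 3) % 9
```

Let's trace through this code step by step.

Initialize: y = 1
Entering loop: for pos in range(1, 6):

After execution: y = 0
0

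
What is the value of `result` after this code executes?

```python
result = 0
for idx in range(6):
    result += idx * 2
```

Let's trace through this code step by step.

Initialize: result = 0
Entering loop: for idx in range(6):

After execution: result = 30
30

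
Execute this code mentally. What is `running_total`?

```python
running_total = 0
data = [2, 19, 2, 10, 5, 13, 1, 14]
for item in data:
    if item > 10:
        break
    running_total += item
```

Let's trace through this code step by step.

Initialize: running_total = 0
Initialize: data = [2, 19, 2, 10, 5, 13, 1, 14]
Entering loop: for item in data:

After execution: running_total = 2
2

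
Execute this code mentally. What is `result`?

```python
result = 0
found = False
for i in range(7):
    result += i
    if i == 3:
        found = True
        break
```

Let's trace through this code step by step.

Initialize: result = 0
Initialize: found = False
Entering loop: for i in range(7):

After execution: result = 6
6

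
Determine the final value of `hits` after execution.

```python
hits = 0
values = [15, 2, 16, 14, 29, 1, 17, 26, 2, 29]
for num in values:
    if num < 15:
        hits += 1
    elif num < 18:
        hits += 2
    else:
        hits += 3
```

Let's trace through this code step by step.

Initialize: hits = 0
Initialize: values = [15, 2, 16, 14, 29, 1, 17, 26, 2, 29]
Entering loop: for num in values:

After execution: hits = 19
19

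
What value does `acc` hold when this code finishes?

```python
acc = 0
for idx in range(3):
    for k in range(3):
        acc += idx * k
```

Let's trace through this code step by step.

Initialize: acc = 0
Entering loop: for idx in range(3):

After execution: acc = 9
9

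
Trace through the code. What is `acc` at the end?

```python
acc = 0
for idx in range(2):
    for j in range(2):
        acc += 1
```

Let's trace through this code step by step.

Initialize: acc = 0
Entering loop: for idx in range(2):

After execution: acc = 4
4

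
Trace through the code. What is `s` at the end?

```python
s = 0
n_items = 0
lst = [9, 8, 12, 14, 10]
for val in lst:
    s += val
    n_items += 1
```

Let's trace through this code step by step.

Initialize: s = 0
Initialize: n_items = 0
Initialize: lst = [9, 8, 12, 14, 10]
Entering loop: for val in lst:

After execution: s = 53
53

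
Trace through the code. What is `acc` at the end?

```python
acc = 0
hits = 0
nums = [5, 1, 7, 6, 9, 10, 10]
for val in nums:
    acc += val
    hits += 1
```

Let's trace through this code step by step.

Initialize: acc = 0
Initialize: hits = 0
Initialize: nums = [5, 1, 7, 6, 9, 10, 10]
Entering loop: for val in nums:

After execution: acc = 48
48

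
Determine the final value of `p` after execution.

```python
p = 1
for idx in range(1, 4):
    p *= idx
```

Let's trace through this code step by step.

Initialize: p = 1
Entering loop: for idx in range(1, 4):

After execution: p = 6
6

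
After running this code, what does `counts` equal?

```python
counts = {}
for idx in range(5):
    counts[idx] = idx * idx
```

Let's trace through this code step by step.

Initialize: counts = {}
Entering loop: for idx in range(5):

After execution: counts = {0: 0, 1: 1, 2: 4, 3: 9, 4: 16}
{0: 0, 1: 1, 2: 4, 3: 9, 4: 16}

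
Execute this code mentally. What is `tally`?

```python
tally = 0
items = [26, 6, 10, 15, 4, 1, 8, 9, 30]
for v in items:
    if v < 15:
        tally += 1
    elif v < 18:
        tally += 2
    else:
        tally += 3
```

Let's trace through this code step by step.

Initialize: tally = 0
Initialize: items = [26, 6, 10, 15, 4, 1, 8, 9, 30]
Entering loop: for v in items:

After execution: tally = 14
14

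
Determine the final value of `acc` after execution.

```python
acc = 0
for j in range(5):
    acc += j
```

Let's trace through this code step by step.

Initialize: acc = 0
Entering loop: for j in range(5):

After execution: acc = 10
10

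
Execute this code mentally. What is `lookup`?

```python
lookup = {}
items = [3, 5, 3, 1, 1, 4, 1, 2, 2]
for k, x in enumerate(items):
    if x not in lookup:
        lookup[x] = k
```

Let's trace through this code step by step.

Initialize: lookup = {}
Initialize: items = [3, 5, 3, 1, 1, 4, 1, 2, 2]
Entering loop: for k, x in enumerate(items):

After execution: lookup = {3: 0, 5: 1, 1: 3, 4: 5, 2: 7}
{3: 0, 5: 1, 1: 3, 4: 5, 2: 7}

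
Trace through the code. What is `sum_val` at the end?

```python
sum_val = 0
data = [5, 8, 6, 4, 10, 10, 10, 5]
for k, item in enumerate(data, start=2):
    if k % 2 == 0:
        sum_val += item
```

Let's trace through this code step by step.

Initialize: sum_val = 0
Initialize: data = [5, 8, 6, 4, 10, 10, 10, 5]
Entering loop: for k, item in enumerate(data, start=2):

After execution: sum_val = 31
31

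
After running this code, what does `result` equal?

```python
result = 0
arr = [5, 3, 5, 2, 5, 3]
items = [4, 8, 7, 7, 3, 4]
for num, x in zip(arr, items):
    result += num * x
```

Let's trace through this code step by step.

Initialize: result = 0
Initialize: arr = [5, 3, 5, 2, 5, 3]
Initialize: items = [4, 8, 7, 7, 3, 4]
Entering loop: for num, x in zip(arr, items):

After execution: result = 120
120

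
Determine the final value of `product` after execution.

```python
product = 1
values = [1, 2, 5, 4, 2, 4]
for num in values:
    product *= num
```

Let's trace through this code step by step.

Initialize: product = 1
Initialize: values = [1, 2, 5, 4, 2, 4]
Entering loop: for num in values:

After execution: product = 320
320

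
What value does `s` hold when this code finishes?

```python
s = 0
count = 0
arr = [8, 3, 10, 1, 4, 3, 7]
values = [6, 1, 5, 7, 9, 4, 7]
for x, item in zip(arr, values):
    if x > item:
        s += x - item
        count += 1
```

Let's trace through this code step by step.

Initialize: s = 0
Initialize: count = 0
Initialize: arr = [8, 3, 10, 1, 4, 3, 7]
Initialize: values = [6, 1, 5, 7, 9, 4, 7]
Entering loop: for x, item in zip(arr, values):

After execution: s = 9
9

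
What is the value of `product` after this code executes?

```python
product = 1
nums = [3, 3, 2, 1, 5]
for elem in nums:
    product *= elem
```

Let's trace through this code step by step.

Initialize: product = 1
Initialize: nums = [3, 3, 2, 1, 5]
Entering loop: for elem in nums:

After execution: product = 90
90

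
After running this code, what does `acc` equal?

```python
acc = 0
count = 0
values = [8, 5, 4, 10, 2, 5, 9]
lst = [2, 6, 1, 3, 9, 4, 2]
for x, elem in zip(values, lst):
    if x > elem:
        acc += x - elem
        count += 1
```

Let's trace through this code step by step.

Initialize: acc = 0
Initialize: count = 0
Initialize: values = [8, 5, 4, 10, 2, 5, 9]
Initialize: lst = [2, 6, 1, 3, 9, 4, 2]
Entering loop: for x, elem in zip(values, lst):

After execution: acc = 24
24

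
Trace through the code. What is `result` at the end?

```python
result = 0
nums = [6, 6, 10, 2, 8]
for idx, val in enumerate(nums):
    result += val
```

Let's trace through this code step by step.

Initialize: result = 0
Initialize: nums = [6, 6, 10, 2, 8]
Entering loop: for idx, val in enumerate(nums):

After execution: result = 32
32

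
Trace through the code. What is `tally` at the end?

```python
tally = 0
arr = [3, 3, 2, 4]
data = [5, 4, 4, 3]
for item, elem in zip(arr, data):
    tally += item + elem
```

Let's trace through this code step by step.

Initialize: tally = 0
Initialize: arr = [3, 3, 2, 4]
Initialize: data = [5, 4, 4, 3]
Entering loop: for item, elem in zip(arr, data):

After execution: tally = 28
28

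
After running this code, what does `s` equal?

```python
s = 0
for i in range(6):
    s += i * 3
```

Let's trace through this code step by step.

Initialize: s = 0
Entering loop: for i in range(6):

After execution: s = 45
45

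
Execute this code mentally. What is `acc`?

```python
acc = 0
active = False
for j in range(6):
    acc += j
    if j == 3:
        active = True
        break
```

Let's trace through this code step by step.

Initialize: acc = 0
Initialize: active = False
Entering loop: for j in range(6):

After execution: acc = 6
6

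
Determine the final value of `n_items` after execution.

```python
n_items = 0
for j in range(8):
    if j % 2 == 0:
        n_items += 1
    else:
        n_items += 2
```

Let's trace through this code step by step.

Initialize: n_items = 0
Entering loop: for j in range(8):

After execution: n_items = 12
12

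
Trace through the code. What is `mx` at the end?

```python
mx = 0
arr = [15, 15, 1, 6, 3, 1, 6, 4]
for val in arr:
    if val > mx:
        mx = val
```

Let's trace through this code step by step.

Initialize: mx = 0
Initialize: arr = [15, 15, 1, 6, 3, 1, 6, 4]
Entering loop: for val in arr:

After execution: mx = 15
15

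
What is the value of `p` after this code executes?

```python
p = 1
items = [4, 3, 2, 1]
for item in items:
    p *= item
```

Let's trace through this code step by step.

Initialize: p = 1
Initialize: items = [4, 3, 2, 1]
Entering loop: for item in items:

After execution: p = 24
24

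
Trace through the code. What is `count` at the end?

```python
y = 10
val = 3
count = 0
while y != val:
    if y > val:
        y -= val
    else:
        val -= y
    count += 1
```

Let's trace through this code step by step.

Initialize: y = 10
Initialize: val = 3
Initialize: count = 0
Entering loop: while y != val:

After execution: count = 5
5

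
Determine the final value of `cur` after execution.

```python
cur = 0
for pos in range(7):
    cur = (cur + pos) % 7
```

Let's trace through this code step by step.

Initialize: cur = 0
Entering loop: for pos in range(7):

After execution: cur = 0
0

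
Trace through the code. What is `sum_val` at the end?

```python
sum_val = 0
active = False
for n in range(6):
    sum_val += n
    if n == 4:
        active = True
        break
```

Let's trace through this code step by step.

Initialize: sum_val = 0
Initialize: active = False
Entering loop: for n in range(6):

After execution: sum_val = 10
10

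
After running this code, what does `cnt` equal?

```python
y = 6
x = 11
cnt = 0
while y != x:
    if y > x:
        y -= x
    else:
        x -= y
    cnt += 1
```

Let's trace through this code step by step.

Initialize: y = 6
Initialize: x = 11
Initialize: cnt = 0
Entering loop: while y != x:

After execution: cnt = 6
6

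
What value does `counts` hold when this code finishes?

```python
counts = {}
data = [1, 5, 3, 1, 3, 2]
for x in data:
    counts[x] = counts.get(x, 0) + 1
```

Let's trace through this code step by step.

Initialize: counts = {}
Initialize: data = [1, 5, 3, 1, 3, 2]
Entering loop: for x in data:

After execution: counts = {1: 2, 5: 1, 3: 2, 2: 1}
{1: 2, 5: 1, 3: 2, 2: 1}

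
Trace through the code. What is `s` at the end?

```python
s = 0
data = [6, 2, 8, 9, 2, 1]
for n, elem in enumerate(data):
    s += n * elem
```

Let's trace through this code step by step.

Initialize: s = 0
Initialize: data = [6, 2, 8, 9, 2, 1]
Entering loop: for n, elem in enumerate(data):

After execution: s = 58
58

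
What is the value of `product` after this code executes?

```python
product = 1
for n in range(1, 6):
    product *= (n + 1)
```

Let's trace through this code step by step.

Initialize: product = 1
Entering loop: for n in range(1, 6):

After execution: product = 720
720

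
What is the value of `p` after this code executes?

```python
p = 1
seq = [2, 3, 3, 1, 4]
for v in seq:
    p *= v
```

Let's trace through this code step by step.

Initialize: p = 1
Initialize: seq = [2, 3, 3, 1, 4]
Entering loop: for v in seq:

After execution: p = 72
72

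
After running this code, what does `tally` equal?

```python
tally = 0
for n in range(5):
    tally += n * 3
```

Let's trace through this code step by step.

Initialize: tally = 0
Entering loop: for n in range(5):

After execution: tally = 30
30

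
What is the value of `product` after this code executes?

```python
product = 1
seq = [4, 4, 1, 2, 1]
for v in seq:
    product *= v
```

Let's trace through this code step by step.

Initialize: product = 1
Initialize: seq = [4, 4, 1, 2, 1]
Entering loop: for v in seq:

After execution: product = 32
32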